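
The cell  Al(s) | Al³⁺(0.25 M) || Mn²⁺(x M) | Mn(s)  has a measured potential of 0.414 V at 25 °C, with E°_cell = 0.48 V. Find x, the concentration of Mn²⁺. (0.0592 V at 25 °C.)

From the Nernst equation, log Q = n(E° − E)/0.0592 = 6(0.48 − 0.414)/0.0592 = 6.689, so Q = 4.89 × 10^6.
With Q = [Al³⁺]^2/[Mn²⁺]^3 and the known concentrations, [Mn²⁺]^3 in the denominator gives [Mn²⁺] = 0.0023 M.

0.0023 M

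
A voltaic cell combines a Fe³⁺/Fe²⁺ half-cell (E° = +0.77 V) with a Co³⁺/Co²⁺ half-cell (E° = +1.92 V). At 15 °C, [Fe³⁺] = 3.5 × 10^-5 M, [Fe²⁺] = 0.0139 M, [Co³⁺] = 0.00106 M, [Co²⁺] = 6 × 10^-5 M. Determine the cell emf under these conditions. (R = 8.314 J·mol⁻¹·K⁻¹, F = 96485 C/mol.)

1.37 V

The Co³⁺/Co²⁺ couple has the higher reduction potential and acts as the cathode, so E°_cell = +1.92 − (+0.77) = 1.15 V.
Balancing electrons gives n = 1; the reaction quotient is Q = [Fe³⁺]·[Co²⁺]/([Fe²⁺]·[Co³⁺]) = 1.43 × 10^-4.
E = E° − (RT/nF) ln Q = 1.15 − (8.314×288)/(1×96485) × (-8.856) = 1.150 + 0.220 = 1.370 V.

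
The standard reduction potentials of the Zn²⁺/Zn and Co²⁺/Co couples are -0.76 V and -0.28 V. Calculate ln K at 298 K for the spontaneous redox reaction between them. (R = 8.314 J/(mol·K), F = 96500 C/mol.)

E°_cell = -0.28 − (-0.76) = 0.48 V, with n = 2 electrons transferred.
At equilibrium E = 0, so the Nernst equation gives ln K = nFE°/RT = (2)(96500)(0.48)/((8.314)(298)) = 37.39.

ln K = 37.4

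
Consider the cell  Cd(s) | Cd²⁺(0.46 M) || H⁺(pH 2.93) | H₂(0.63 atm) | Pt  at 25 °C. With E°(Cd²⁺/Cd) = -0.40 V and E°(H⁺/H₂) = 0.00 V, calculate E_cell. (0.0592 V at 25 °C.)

The hydrogen couple is the cathode, so E°_cell = 0.40 V; n = 2.
[H⁺] = 10^(−2.93) = 0.0012 M, and Q = [Cd²⁺]·P(H₂) / [H⁺]^2 = 2.1 × 10^5.
E = E° − (0.0592/2) log Q = 0.40 − (0.0592/2)(5.322) = 0.242 V.

0.24 V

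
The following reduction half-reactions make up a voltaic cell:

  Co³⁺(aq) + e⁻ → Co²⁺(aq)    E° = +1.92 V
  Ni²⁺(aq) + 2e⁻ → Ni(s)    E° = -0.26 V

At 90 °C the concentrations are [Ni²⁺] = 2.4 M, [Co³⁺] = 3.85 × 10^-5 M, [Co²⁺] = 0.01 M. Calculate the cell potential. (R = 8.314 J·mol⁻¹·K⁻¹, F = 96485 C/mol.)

1.99 V

The Co³⁺/Co²⁺ couple has the higher reduction potential and acts as the cathode, so E°_cell = +1.92 − (-0.26) = 2.18 V.
Balancing electrons gives n = 2; the reaction quotient is Q = [Ni²⁺]·[Co²⁺]^2/[Co³⁺]^2 = 1.62 × 10^5.
E = E° − (RT/nF) ln Q = 2.18 − (8.314×363)/(2×96485) × (11.995) = 2.180 − 0.188 = 1.992 V.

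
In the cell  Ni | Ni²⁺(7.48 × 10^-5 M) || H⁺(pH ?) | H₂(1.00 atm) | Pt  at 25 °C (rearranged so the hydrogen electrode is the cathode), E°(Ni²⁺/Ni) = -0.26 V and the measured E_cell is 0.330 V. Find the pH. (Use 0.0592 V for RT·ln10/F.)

pH = 0.88

E°_cell = 0.26 V and n = 2.
log Q = n(E° − E)/0.0592 = 2×(0.26 − 0.330)/0.0592 = -2.365.
With Q = [Ni²⁺]·P(H₂) / [H⁺]^2, solving for [H⁺] gives log[H⁺] = -0.881, so pH = 0.88.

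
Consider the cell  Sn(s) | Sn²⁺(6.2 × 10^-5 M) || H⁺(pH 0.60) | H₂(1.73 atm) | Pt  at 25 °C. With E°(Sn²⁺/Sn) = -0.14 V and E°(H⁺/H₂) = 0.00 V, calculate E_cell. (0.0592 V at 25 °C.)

0.22 V

The hydrogen couple is the cathode, so E°_cell = 0.14 V; n = 2.
[H⁺] = 10^(−0.60) = 0.25 M, and Q = [Sn²⁺]·P(H₂) / [H⁺]^2 = 0.00170.
E = E° − (0.0592/2) log Q = 0.14 − (0.0592/2)(-2.770) = 0.222 V.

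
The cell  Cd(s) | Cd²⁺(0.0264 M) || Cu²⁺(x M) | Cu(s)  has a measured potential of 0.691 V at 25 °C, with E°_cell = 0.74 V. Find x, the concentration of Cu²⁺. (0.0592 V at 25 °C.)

From the Nernst equation, log Q = n(E° − E)/0.0592 = 2(0.74 − 0.691)/0.0592 = 1.655, so Q = 45.2.
With Q = [Cd²⁺]/[Cu²⁺] and the known concentrations, [Cu²⁺] in the denominator gives [Cu²⁺] = 5.8 × 10^-4 M.

5.8 × 10^-4 M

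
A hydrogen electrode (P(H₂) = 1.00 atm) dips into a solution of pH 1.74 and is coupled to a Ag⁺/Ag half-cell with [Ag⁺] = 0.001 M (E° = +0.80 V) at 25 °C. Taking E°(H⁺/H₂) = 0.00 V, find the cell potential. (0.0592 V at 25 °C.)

The Ag⁺/Ag couple is the cathode, so E°_cell = 0.80 V; n = 2.
[H⁺] = 10^(−1.74) = 0.018 M, and Q = [H⁺]^2 / ([Ag⁺]^2·P(H₂)) = 331.
E = E° − (0.0592/2) log Q = 0.80 − (0.0592/2)(2.520) = 0.725 V.

0.73 V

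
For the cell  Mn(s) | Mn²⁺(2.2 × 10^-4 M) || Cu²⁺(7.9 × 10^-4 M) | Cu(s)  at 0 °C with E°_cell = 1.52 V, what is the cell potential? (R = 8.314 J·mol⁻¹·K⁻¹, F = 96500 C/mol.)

1.54 V

Balancing electrons gives n = 2; the reaction quotient is Q = [Mn²⁺]/[Cu²⁺] = 0.278.
E = E° − (RT/nF) ln Q = 1.52 − (8.314×273)/(2×96500) × (-1.278) = 1.520 + 0.015 = 1.535 V.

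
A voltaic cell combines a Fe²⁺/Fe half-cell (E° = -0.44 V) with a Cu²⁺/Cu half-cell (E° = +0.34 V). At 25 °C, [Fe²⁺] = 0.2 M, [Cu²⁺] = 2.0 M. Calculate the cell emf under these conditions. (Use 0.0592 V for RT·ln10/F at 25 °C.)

0.810 V

The Cu²⁺/Cu couple has the higher reduction potential and acts as the cathode, so E°_cell = +0.34 − (-0.44) = 0.78 V.
Balancing electrons gives n = 2; the reaction quotient is Q = [Fe²⁺]/[Cu²⁺] = 0.100.
At 25 °C, E = E° − (0.0592/n) log Q = 0.78 − (0.0592/2)(-1.000) = 0.780 + 0.030 = 0.810 V.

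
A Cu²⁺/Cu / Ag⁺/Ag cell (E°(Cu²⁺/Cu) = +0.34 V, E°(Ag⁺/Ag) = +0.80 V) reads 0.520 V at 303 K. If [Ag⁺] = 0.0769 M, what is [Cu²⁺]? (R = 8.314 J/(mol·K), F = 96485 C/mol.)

From the Nernst equation, ln Q = nF(E° − E)/RT = 2×96485×(0.46 − 0.520)/(8.314×303) = -4.596, so Q = 0.0101.
With Q = [Cu²⁺]/[Ag⁺]^2 and the known concentrations, [Cu²⁺] in the numerator gives [Cu²⁺] = 6 × 10^-5 M.

6 × 10^-5 M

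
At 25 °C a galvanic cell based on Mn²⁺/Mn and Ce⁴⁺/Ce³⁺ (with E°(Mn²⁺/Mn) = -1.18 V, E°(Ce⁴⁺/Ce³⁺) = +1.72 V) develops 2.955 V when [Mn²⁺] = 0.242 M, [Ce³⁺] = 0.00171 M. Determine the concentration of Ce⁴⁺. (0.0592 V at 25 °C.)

From the Nernst equation, log Q = n(E° − E)/0.0592 = 2(2.90 − 2.955)/0.0592 = -1.858, so Q = 0.0139.
With Q = [Mn²⁺]·[Ce³⁺]^2/[Ce⁴⁺]^2 and the known concentrations, [Ce⁴⁺]^2 in the denominator gives [Ce⁴⁺] = 0.0071 M.

0.0071 M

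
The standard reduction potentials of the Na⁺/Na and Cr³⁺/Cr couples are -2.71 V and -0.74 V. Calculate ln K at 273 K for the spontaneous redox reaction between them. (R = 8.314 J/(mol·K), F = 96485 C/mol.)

E°_cell = -0.74 − (-2.71) = 1.97 V, with n = 3 electrons transferred.
At equilibrium E = 0, so the Nernst equation gives ln K = nFE°/RT = (3)(96485)(1.97)/((8.314)(273)) = 251.23.

ln K = 251.2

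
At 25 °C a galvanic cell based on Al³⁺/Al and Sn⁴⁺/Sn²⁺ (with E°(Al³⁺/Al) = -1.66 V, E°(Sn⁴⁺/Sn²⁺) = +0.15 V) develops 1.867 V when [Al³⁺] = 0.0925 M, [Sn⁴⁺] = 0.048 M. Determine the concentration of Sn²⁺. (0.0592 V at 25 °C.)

From the Nernst equation, log Q = n(E° − E)/0.0592 = 6(1.81 − 1.867)/0.0592 = -5.777, so Q = 1.67 × 10^-6.
With Q = [Al³⁺]^2·[Sn²⁺]^3/[Sn⁴⁺]^3 and the known concentrations, [Sn²⁺]^3 in the numerator gives [Sn²⁺] = 0.0028 M.

0.0028 M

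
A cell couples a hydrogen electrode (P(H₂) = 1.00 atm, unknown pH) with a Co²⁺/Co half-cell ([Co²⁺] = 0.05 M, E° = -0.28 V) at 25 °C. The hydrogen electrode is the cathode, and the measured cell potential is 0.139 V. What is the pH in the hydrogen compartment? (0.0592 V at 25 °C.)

pH = 3.03

E°_cell = 0.28 V and n = 2.
log Q = n(E° − E)/0.0592 = 2×(0.28 − 0.139)/0.0592 = 4.764.
With Q = [Co²⁺]·P(H₂) / [H⁺]^2, solving for [H⁺] gives log[H⁺] = -3.032, so pH = 3.03.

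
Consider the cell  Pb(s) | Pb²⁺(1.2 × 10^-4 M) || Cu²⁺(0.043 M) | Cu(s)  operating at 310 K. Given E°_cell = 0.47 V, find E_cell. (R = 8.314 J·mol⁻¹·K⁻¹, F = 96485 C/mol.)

0.549 V

Balancing electrons gives n = 2; the reaction quotient is Q = [Pb²⁺]/[Cu²⁺] = 0.00279.
E = E° − (RT/nF) ln Q = 0.47 − (8.314×310)/(2×96485) × (-5.881) = 0.470 + 0.079 = 0.549 V.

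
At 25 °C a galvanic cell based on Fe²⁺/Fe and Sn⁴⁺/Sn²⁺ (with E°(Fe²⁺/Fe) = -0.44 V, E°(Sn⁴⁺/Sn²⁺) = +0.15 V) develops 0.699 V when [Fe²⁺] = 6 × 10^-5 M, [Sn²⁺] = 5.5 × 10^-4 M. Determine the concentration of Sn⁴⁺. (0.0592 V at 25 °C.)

From the Nernst equation, log Q = n(E° − E)/0.0592 = 2(0.59 − 0.699)/0.0592 = -3.682, so Q = 2.08 × 10^-4.
With Q = [Fe²⁺]·[Sn²⁺]/[Sn⁴⁺] and the known concentrations, [Sn⁴⁺] in the denominator gives [Sn⁴⁺] = 1.6 × 10^-4 M.

1.6 × 10^-4 M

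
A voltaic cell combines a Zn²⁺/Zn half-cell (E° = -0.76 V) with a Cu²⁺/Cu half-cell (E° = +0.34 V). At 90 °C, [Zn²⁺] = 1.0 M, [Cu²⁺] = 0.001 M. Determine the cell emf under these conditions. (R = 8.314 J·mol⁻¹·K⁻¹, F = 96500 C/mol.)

The Cu²⁺/Cu couple has the higher reduction potential and acts as the cathode, so E°_cell = +0.34 − (-0.76) = 1.10 V.
Balancing electrons gives n = 2; the reaction quotient is Q = [Zn²⁺]/[Cu²⁺] = 1000.
E = E° − (RT/nF) ln Q = 1.10 − (8.314×363)/(2×96500) × (6.908) = 1.100 − 0.108 = 0.992 V.

0.992 V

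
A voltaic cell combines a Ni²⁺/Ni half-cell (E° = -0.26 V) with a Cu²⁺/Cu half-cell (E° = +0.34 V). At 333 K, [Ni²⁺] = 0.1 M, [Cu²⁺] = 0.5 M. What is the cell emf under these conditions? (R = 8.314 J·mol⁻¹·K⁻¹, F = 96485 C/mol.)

0.623 V

The Cu²⁺/Cu couple has the higher reduction potential and acts as the cathode, so E°_cell = +0.34 − (-0.26) = 0.60 V.
Balancing electrons gives n = 2; the reaction quotient is Q = [Ni²⁺]/[Cu²⁺] = 0.200.
E = E° − (RT/nF) ln Q = 0.60 − (8.314×333)/(2×96485) × (-1.609) = 0.600 + 0.023 = 0.623 V.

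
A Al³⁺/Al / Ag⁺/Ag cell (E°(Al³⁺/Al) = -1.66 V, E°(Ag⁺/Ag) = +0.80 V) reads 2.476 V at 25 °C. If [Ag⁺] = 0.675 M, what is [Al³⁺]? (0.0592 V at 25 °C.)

From the Nernst equation, log Q = n(E° − E)/0.0592 = 3(2.46 − 2.476)/0.0592 = -0.811, so Q = 0.155.
With Q = [Al³⁺]/[Ag⁺]^3 and the known concentrations, [Al³⁺] in the numerator gives [Al³⁺] = 0.048 M.

0.048 M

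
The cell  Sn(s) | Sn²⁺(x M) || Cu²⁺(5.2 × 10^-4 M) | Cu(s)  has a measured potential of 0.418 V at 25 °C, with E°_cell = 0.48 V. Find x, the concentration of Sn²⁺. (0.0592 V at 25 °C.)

From the Nernst equation, log Q = n(E° − E)/0.0592 = 2(0.48 − 0.418)/0.0592 = 2.095, so Q = 124.
With Q = [Sn²⁺]/[Cu²⁺] and the known concentrations, [Sn²⁺] in the numerator gives [Sn²⁺] = 0.065 M.

0.065 M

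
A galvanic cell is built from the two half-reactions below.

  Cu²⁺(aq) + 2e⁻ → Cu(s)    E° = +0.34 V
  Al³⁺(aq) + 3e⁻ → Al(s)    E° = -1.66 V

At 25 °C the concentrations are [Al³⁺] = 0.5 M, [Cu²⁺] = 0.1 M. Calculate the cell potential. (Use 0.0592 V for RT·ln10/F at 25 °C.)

The Cu²⁺/Cu couple has the higher reduction potential and acts as the cathode, so E°_cell = +0.34 − (-1.66) = 2.00 V.
Balancing electrons gives n = 6; the reaction quotient is Q = [Al³⁺]^2/[Cu²⁺]^3 = 250.
At 25 °C, E = E° − (0.0592/n) log Q = 2.00 − (0.0592/6)(2.398) = 2.000 − 0.024 = 1.976 V.

1.98 V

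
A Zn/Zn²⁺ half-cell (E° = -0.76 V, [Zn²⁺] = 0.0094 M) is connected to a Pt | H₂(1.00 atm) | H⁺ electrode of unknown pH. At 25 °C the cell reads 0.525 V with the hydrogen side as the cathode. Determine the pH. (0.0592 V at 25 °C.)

E°_cell = 0.76 V and n = 2.
log Q = n(E° − E)/0.0592 = 2×(0.76 − 0.525)/0.0592 = 7.939.
With Q = [Zn²⁺]·P(H₂) / [H⁺]^2, solving for [H⁺] gives log[H⁺] = -4.983, so pH = 4.98.

pH = 4.98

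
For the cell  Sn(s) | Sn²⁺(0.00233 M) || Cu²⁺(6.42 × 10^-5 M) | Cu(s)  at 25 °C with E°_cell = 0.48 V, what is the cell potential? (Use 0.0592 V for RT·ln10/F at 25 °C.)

Balancing electrons gives n = 2; the reaction quotient is Q = [Sn²⁺]/[Cu²⁺] = 36.3.
At 25 °C, E = E° − (0.0592/n) log Q = 0.48 − (0.0592/2)(1.560) = 0.480 − 0.046 = 0.434 V.

0.434 V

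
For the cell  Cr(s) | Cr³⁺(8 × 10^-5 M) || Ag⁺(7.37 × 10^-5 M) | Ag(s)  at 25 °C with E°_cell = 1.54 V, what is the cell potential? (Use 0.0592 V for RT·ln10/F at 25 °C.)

1.38 V

Balancing electrons gives n = 3; the reaction quotient is Q = [Cr³⁺]/[Ag⁺]^3 = 2 × 10^8.
At 25 °C, E = E° − (0.0592/n) log Q = 1.54 − (0.0592/3)(8.301) = 1.540 − 0.164 = 1.376 V.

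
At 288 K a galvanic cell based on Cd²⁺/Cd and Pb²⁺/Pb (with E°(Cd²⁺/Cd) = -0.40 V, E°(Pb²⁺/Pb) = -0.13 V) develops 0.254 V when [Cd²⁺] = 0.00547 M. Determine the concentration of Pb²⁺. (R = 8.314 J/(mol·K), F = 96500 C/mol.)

From the Nernst equation, ln Q = nF(E° − E)/RT = 2×96500×(0.27 − 0.254)/(8.314×288) = 1.290, so Q = 3.63.
With Q = [Cd²⁺]/[Pb²⁺] and the known concentrations, [Pb²⁺] in the denominator gives [Pb²⁺] = 0.0015 M.

0.0015 M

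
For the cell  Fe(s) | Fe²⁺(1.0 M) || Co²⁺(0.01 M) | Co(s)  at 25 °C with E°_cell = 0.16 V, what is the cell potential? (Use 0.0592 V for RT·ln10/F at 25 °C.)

Balancing electrons gives n = 2; the reaction quotient is Q = [Fe²⁺]/[Co²⁺] = 100.
At 25 °C, E = E° − (0.0592/n) log Q = 0.16 − (0.0592/2)(2.000) = 0.160 − 0.059 = 0.101 V.

0.101 V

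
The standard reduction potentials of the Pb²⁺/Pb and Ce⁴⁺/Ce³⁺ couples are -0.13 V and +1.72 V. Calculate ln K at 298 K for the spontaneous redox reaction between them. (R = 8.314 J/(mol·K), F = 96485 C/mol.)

E°_cell = +1.72 − (-0.13) = 1.85 V, with n = 2 electrons transferred.
At equilibrium E = 0, so the Nernst equation gives ln K = nFE°/RT = (2)(96485)(1.85)/((8.314)(298)) = 144.09.

ln K = 144.1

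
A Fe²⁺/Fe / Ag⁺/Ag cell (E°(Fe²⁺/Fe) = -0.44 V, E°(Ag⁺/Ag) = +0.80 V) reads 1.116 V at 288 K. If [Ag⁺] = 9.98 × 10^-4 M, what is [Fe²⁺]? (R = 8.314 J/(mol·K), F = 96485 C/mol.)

From the Nernst equation, ln Q = nF(E° − E)/RT = 2×96485×(1.24 − 1.116)/(8.314×288) = 9.993, so Q = 2.19 × 10^4.
With Q = [Fe²⁺]/[Ag⁺]^2 and the known concentrations, [Fe²⁺] in the numerator gives [Fe²⁺] = 0.022 M.

0.022 M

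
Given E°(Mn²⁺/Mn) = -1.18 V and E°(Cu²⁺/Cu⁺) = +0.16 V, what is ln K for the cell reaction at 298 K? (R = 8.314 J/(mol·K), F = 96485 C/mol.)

ln K = 104.4

E°_cell = +0.16 − (-1.18) = 1.34 V, with n = 2 electrons transferred.
At equilibrium E = 0, so the Nernst equation gives ln K = nFE°/RT = (2)(96485)(1.34)/((8.314)(298)) = 104.37.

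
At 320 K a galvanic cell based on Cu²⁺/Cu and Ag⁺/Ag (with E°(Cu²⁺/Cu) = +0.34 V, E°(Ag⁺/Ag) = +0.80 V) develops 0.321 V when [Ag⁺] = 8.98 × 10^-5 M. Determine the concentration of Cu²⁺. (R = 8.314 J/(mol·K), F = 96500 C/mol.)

1.9 × 10^-4 M

From the Nernst equation, ln Q = nF(E° − E)/RT = 2×96500×(0.46 − 0.321)/(8.314×320) = 10.084, so Q = 2.39 × 10^4.
With Q = [Cu²⁺]/[Ag⁺]^2 and the known concentrations, [Cu²⁺] in the numerator gives [Cu²⁺] = 1.9 × 10^-4 M.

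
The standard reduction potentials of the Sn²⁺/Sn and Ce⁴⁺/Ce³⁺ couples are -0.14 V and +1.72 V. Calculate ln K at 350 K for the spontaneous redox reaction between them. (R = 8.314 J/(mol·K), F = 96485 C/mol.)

ln K = 123.3

E°_cell = +1.72 − (-0.14) = 1.86 V, with n = 2 electrons transferred.
At equilibrium E = 0, so the Nernst equation gives ln K = nFE°/RT = (2)(96485)(1.86)/((8.314)(350)) = 123.35.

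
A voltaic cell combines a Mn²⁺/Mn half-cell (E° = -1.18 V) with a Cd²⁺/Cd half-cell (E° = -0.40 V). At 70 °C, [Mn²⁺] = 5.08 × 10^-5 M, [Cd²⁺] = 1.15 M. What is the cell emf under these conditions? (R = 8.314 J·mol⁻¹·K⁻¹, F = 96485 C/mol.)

0.928 V

The Cd²⁺/Cd couple has the higher reduction potential and acts as the cathode, so E°_cell = -0.40 − (-1.18) = 0.78 V.
Balancing electrons gives n = 2; the reaction quotient is Q = [Mn²⁺]/[Cd²⁺] = 4.42 × 10^-5.
E = E° − (RT/nF) ln Q = 0.78 − (8.314×343)/(2×96485) × (-10.027) = 0.780 + 0.148 = 0.928 V.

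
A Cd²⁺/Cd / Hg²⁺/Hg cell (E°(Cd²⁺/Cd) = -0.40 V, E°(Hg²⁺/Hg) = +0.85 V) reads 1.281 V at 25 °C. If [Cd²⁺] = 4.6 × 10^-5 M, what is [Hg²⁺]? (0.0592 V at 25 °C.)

From the Nernst equation, log Q = n(E° − E)/0.0592 = 2(1.25 − 1.281)/0.0592 = -1.047, so Q = 0.0897.
With Q = [Cd²⁺]/[Hg²⁺] and the known concentrations, [Hg²⁺] in the denominator gives [Hg²⁺] = 5.1 × 10^-4 M.

5.1 × 10^-4 M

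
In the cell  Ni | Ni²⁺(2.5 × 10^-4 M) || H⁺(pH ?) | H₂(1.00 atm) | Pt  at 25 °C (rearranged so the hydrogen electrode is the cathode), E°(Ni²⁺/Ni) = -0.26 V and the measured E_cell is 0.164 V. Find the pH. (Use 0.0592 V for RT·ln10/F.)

E°_cell = 0.26 V and n = 2.
log Q = n(E° − E)/0.0592 = 2×(0.26 − 0.164)/0.0592 = 3.243.
With Q = [Ni²⁺]·P(H₂) / [H⁺]^2, solving for [H⁺] gives log[H⁺] = -3.423, so pH = 3.42.

pH = 3.42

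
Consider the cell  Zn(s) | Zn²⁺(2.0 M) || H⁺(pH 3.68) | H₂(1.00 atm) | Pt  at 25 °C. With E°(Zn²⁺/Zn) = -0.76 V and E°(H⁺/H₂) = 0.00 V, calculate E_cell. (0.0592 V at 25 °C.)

The hydrogen couple is the cathode, so E°_cell = 0.76 V; n = 2.
[H⁺] = 10^(−3.68) = 2.1 × 10^-4 M, and Q = [Zn²⁺]·P(H₂) / [H⁺]^2 = 4.58 × 10^7.
E = E° − (0.0592/2) log Q = 0.76 − (0.0592/2)(7.661) = 0.533 V.

0.53 V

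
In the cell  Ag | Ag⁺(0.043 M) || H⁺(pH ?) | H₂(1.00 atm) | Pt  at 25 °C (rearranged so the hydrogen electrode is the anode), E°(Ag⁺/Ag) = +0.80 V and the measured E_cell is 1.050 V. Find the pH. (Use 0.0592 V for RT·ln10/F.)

pH = 5.59

E°_cell = 0.80 V and n = 2.
log Q = n(E° − E)/0.0592 = 2×(0.80 − 1.050)/0.0592 = -8.446.
With Q = [H⁺]^2 / ([Ag⁺]^2·P(H₂)), solving for [H⁺] gives log[H⁺] = -5.590, so pH = 5.59.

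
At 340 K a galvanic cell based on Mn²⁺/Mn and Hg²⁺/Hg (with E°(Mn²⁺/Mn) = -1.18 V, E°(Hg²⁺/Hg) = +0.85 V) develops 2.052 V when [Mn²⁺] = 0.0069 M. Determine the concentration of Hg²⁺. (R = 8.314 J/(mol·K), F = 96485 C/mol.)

0.031 M

From the Nernst equation, ln Q = nF(E° − E)/RT = 2×96485×(2.03 − 2.052)/(8.314×340) = -1.502, so Q = 0.223.
With Q = [Mn²⁺]/[Hg²⁺] and the known concentrations, [Hg²⁺] in the denominator gives [Hg²⁺] = 0.031 M.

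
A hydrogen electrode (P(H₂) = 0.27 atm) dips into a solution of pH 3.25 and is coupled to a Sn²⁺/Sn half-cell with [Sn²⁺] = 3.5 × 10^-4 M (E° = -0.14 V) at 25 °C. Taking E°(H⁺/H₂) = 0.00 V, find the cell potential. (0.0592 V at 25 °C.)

0.067 V

The hydrogen couple is the cathode, so E°_cell = 0.14 V; n = 2.
[H⁺] = 10^(−3.25) = 5.6 × 10^-4 M, and Q = [Sn²⁺]·P(H₂) / [H⁺]^2 = 299.
E = E° − (0.0592/2) log Q = 0.14 − (0.0592/2)(2.475) = 0.067 V.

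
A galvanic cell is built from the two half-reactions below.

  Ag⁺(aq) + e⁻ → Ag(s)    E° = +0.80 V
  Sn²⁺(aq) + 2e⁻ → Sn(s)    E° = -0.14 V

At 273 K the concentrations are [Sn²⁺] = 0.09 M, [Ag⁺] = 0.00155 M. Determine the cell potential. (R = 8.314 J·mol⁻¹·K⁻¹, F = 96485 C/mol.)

The Ag⁺/Ag couple has the higher reduction potential and acts as the cathode, so E°_cell = +0.80 − (-0.14) = 0.94 V.
Balancing electrons gives n = 2; the reaction quotient is Q = [Sn²⁺]/[Ag⁺]^2 = 3.75 × 10^4.
E = E° − (RT/nF) ln Q = 0.94 − (8.314×273)/(2×96485) × (10.531) = 0.940 − 0.124 = 0.816 V.

0.816 V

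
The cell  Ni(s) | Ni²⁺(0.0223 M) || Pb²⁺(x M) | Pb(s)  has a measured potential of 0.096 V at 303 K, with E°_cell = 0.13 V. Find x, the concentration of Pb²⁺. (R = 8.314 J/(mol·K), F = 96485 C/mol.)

0.0016 M

From the Nernst equation, ln Q = nF(E° − E)/RT = 2×96485×(0.13 − 0.096)/(8.314×303) = 2.604, so Q = 13.5.
With Q = [Ni²⁺]/[Pb²⁺] and the known concentrations, [Pb²⁺] in the denominator gives [Pb²⁺] = 0.0016 M.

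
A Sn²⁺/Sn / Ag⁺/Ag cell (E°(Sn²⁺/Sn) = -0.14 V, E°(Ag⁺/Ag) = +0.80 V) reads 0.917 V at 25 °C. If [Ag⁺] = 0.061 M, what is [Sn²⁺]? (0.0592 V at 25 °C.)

0.022 M

From the Nernst equation, log Q = n(E° − E)/0.0592 = 2(0.94 − 0.917)/0.0592 = 0.777, so Q = 5.98.
With Q = [Sn²⁺]/[Ag⁺]^2 and the known concentrations, [Sn²⁺] in the numerator gives [Sn²⁺] = 0.022 M.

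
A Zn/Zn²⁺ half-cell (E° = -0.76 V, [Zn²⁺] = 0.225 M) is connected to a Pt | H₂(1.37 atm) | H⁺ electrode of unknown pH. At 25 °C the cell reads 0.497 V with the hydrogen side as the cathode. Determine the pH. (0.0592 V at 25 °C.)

pH = 4.70

E°_cell = 0.76 V and n = 2.
log Q = n(E° − E)/0.0592 = 2×(0.76 − 0.497)/0.0592 = 8.885.
With Q = [Zn²⁺]·P(H₂) / [H⁺]^2, solving for [H⁺] gives log[H⁺] = -4.698, so pH = 4.70.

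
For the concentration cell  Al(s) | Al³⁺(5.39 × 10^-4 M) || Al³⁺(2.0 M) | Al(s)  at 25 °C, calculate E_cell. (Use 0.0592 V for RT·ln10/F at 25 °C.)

Both half-cells are Al³⁺/Al, so E°_cell = 0. The concentrated side is the cathode; the cell reaction moves Al³⁺ from high to low concentration with n = 3.
Q = [Al³⁺]_dilute/[Al³⁺]_conc = 5.39 × 10^-4/2.0 = 2.69 × 10^-4.
E = 0 − (0.0592/3) log Q = −(0.0592/3)(-3.569) = 0.0704 V.

0.070 V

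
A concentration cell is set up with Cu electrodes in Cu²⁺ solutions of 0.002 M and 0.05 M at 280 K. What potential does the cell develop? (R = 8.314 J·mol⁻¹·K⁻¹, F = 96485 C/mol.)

0.039 V

Both half-cells are Cu²⁺/Cu, so E°_cell = 0. The concentrated side is the cathode; the cell reaction moves Cu²⁺ from high to low concentration with n = 2.
Q = [Cu²⁺]_dilute/[Cu²⁺]_conc = 0.002/0.05 = 0.0400.
E = 0 − (RT/nF) ln Q = −((8.314×280)/(2×96485))(-3.219) = 0.0388 V.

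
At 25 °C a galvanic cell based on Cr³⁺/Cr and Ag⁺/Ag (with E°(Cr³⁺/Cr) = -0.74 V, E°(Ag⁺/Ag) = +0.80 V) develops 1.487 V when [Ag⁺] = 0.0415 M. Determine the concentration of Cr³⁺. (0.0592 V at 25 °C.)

From the Nernst equation, log Q = n(E° − E)/0.0592 = 3(1.54 − 1.487)/0.0592 = 2.686, so Q = 485.
With Q = [Cr³⁺]/[Ag⁺]^3 and the known concentrations, [Cr³⁺] in the numerator gives [Cr³⁺] = 0.035 M.

0.035 M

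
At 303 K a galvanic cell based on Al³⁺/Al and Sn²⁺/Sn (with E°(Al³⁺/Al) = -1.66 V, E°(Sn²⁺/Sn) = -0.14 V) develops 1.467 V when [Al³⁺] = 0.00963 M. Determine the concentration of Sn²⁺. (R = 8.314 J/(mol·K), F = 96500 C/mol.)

7.8 × 10^-4 M

From the Nernst equation, ln Q = nF(E° − E)/RT = 6×96500×(1.52 − 1.467)/(8.314×303) = 12.182, so Q = 1.95 × 10^5.
With Q = [Al³⁺]^2/[Sn²⁺]^3 and the known concentrations, [Sn²⁺]^3 in the denominator gives [Sn²⁺] = 7.8 × 10^-4 M.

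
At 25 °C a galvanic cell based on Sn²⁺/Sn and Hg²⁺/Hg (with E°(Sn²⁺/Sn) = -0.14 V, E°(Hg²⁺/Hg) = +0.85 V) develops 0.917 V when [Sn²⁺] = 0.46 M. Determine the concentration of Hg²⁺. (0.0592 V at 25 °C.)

0.0016 M

From the Nernst equation, log Q = n(E° − E)/0.0592 = 2(0.99 − 0.917)/0.0592 = 2.466, so Q = 293.
With Q = [Sn²⁺]/[Hg²⁺] and the known concentrations, [Hg²⁺] in the denominator gives [Hg²⁺] = 0.0016 M.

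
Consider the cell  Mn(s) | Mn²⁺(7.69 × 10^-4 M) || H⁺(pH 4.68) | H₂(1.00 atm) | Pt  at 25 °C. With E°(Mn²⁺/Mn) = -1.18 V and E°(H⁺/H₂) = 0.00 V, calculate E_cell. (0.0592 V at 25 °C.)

1.00 V

The hydrogen couple is the cathode, so E°_cell = 1.18 V; n = 2.
[H⁺] = 10^(−4.68) = 2.1 × 10^-5 M, and Q = [Mn²⁺]·P(H₂) / [H⁺]^2 = 1.76 × 10^6.
E = E° − (0.0592/2) log Q = 1.18 − (0.0592/2)(6.246) = 0.995 V.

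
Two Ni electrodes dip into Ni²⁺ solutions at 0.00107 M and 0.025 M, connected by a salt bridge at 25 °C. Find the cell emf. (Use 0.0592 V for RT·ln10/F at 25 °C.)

Both half-cells are Ni²⁺/Ni, so E°_cell = 0. The concentrated side is the cathode; the cell reaction moves Ni²⁺ from high to low concentration with n = 2.
Q = [Ni²⁺]_dilute/[Ni²⁺]_conc = 0.00107/0.025 = 0.0428.
E = 0 − (0.0592/2) log Q = −(0.0592/2)(-1.369) = 0.0405 V.

0.041 V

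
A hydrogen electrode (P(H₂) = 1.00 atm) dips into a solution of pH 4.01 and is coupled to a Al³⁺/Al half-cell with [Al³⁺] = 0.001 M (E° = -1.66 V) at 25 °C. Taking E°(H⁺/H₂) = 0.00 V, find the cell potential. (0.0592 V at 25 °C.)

The hydrogen couple is the cathode, so E°_cell = 1.66 V; n = 6.
[H⁺] = 10^(−4.01) = 9.8 × 10^-5 M, and Q = [Al³⁺]^2·P(H₂)^3 / [H⁺]^6 = 1.15 × 10^18.
E = E° − (0.0592/6) log Q = 1.66 − (0.0592/6)(18.060) = 1.482 V.

1.48 V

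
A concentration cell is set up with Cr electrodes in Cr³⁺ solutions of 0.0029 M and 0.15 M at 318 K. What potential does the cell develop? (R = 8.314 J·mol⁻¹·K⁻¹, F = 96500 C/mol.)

0.036 V

Both half-cells are Cr³⁺/Cr, so E°_cell = 0. The concentrated side is the cathode; the cell reaction moves Cr³⁺ from high to low concentration with n = 3.
Q = [Cr³⁺]_dilute/[Cr³⁺]_conc = 0.0029/0.15 = 0.0193.
E = 0 − (RT/nF) ln Q = −((8.314×318)/(3×96500))(-3.946) = 0.0360 V.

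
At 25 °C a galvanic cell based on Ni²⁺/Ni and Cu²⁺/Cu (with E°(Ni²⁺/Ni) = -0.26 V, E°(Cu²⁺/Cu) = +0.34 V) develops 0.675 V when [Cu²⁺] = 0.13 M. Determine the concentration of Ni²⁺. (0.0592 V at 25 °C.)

From the Nernst equation, log Q = n(E° − E)/0.0592 = 2(0.60 − 0.675)/0.0592 = -2.534, so Q = 0.00293.
With Q = [Ni²⁺]/[Cu²⁺] and the known concentrations, [Ni²⁺] in the numerator gives [Ni²⁺] = 3.8 × 10^-4 M.

3.8 × 10^-4 M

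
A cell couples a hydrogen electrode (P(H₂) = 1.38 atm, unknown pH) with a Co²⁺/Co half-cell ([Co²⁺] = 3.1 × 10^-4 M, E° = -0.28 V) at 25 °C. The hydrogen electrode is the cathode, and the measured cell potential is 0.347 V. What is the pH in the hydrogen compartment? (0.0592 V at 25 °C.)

pH = 0.55

E°_cell = 0.28 V and n = 2.
log Q = n(E° − E)/0.0592 = 2×(0.28 − 0.347)/0.0592 = -2.264.
With Q = [Co²⁺]·P(H₂) / [H⁺]^2, solving for [H⁺] gives log[H⁺] = -0.553, so pH = 0.55.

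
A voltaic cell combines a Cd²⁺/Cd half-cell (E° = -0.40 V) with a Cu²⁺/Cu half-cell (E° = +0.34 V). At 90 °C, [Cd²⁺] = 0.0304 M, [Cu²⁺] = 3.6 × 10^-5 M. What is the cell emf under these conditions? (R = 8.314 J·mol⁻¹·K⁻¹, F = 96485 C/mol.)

The Cu²⁺/Cu couple has the higher reduction potential and acts as the cathode, so E°_cell = +0.34 − (-0.40) = 0.74 V.
Balancing electrons gives n = 2; the reaction quotient is Q = [Cd²⁺]/[Cu²⁺] = 844.
E = E° − (RT/nF) ln Q = 0.74 − (8.314×363)/(2×96485) × (6.739) = 0.740 − 0.105 = 0.635 V.

0.635 V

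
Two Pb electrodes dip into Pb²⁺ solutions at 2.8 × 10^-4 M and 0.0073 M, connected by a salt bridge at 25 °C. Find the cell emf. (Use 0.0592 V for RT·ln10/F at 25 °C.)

Both half-cells are Pb²⁺/Pb, so E°_cell = 0. The concentrated side is the cathode; the cell reaction moves Pb²⁺ from high to low concentration with n = 2.
Q = [Pb²⁺]_dilute/[Pb²⁺]_conc = 2.8 × 10^-4/0.0073 = 0.0384.
E = 0 − (0.0592/2) log Q = −(0.0592/2)(-1.416) = 0.0419 V.

0.042 V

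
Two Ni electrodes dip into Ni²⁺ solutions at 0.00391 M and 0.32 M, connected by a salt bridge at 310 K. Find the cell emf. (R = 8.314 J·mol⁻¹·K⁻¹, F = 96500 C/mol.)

Both half-cells are Ni²⁺/Ni, so E°_cell = 0. The concentrated side is the cathode; the cell reaction moves Ni²⁺ from high to low concentration with n = 2.
Q = [Ni²⁺]_dilute/[Ni²⁺]_conc = 0.00391/0.32 = 0.0122.
E = 0 − (RT/nF) ln Q = −((8.314×310)/(2×96500))(-4.405) = 0.0588 V.

0.059 V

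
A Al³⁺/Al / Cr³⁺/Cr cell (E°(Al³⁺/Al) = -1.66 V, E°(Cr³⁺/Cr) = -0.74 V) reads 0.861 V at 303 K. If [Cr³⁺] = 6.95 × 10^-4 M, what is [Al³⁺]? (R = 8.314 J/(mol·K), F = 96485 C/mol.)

0.61 M

From the Nernst equation, ln Q = nF(E° − E)/RT = 3×96485×(0.92 − 0.861)/(8.314×303) = 6.779, so Q = 879.
With Q = [Al³⁺]/[Cr³⁺] and the known concentrations, [Al³⁺] in the numerator gives [Al³⁺] = 0.61 M.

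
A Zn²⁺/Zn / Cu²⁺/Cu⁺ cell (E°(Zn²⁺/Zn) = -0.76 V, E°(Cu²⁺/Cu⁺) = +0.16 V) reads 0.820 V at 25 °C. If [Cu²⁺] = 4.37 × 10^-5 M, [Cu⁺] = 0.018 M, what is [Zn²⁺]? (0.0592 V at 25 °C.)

From the Nernst equation, log Q = n(E° − E)/0.0592 = 2(0.92 − 0.820)/0.0592 = 3.378, so Q = 2390.
With Q = [Zn²⁺]·[Cu⁺]^2/[Cu²⁺]^2 and the known concentrations, [Zn²⁺] in the numerator gives [Zn²⁺] = 0.014 M.

0.014 M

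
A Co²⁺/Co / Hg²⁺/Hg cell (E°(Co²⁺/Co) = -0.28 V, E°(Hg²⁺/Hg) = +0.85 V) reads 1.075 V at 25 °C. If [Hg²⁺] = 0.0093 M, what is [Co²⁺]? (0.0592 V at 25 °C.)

From the Nernst equation, log Q = n(E° − E)/0.0592 = 2(1.13 − 1.075)/0.0592 = 1.858, so Q = 72.1.
With Q = [Co²⁺]/[Hg²⁺] and the known concentrations, [Co²⁺] in the numerator gives [Co²⁺] = 0.67 M.

0.67 M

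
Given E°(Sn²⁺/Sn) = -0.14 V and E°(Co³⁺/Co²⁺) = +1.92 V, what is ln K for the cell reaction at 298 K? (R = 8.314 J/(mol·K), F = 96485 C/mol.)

ln K = 160.4

E°_cell = +1.92 − (-0.14) = 2.06 V, with n = 2 electrons transferred.
At equilibrium E = 0, so the Nernst equation gives ln K = nFE°/RT = (2)(96485)(2.06)/((8.314)(298)) = 160.45.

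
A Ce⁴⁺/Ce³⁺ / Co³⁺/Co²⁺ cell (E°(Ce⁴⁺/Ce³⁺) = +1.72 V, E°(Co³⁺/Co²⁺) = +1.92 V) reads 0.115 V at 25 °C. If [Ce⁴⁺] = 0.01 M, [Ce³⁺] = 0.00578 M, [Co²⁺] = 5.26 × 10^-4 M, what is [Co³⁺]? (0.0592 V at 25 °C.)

3.3 × 10^-5 M

From the Nernst equation, log Q = n(E° − E)/0.0592 = 1(0.20 − 0.115)/0.0592 = 1.436, so Q = 27.3.
With Q = [Ce⁴⁺]·[Co²⁺]/([Ce³⁺]·[Co³⁺]) and the known concentrations, [Co³⁺] in the denominator gives [Co³⁺] = 3.3 × 10^-5 M.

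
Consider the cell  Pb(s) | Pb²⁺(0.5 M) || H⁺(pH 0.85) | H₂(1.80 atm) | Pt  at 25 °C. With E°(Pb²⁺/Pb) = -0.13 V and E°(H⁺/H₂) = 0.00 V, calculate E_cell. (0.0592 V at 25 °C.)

The hydrogen couple is the cathode, so E°_cell = 0.13 V; n = 2.
[H⁺] = 10^(−0.85) = 0.14 M, and Q = [Pb²⁺]·P(H₂) / [H⁺]^2 = 45.1.
E = E° − (0.0592/2) log Q = 0.13 − (0.0592/2)(1.654) = 0.081 V.

0.081 V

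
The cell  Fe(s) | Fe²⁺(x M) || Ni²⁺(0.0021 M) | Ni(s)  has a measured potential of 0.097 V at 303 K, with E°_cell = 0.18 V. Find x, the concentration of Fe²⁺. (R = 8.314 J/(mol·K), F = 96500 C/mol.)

1.2 M

From the Nernst equation, ln Q = nF(E° − E)/RT = 2×96500×(0.18 − 0.097)/(8.314×303) = 6.359, so Q = 578.
With Q = [Fe²⁺]/[Ni²⁺] and the known concentrations, [Fe²⁺] in the numerator gives [Fe²⁺] = 1.2 M.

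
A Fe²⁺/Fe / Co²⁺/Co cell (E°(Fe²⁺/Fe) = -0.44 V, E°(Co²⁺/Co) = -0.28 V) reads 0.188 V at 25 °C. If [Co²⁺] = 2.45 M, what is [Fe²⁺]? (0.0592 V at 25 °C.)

From the Nernst equation, log Q = n(E° − E)/0.0592 = 2(0.16 − 0.188)/0.0592 = -0.946, so Q = 0.113.
With Q = [Fe²⁺]/[Co²⁺] and the known concentrations, [Fe²⁺] in the numerator gives [Fe²⁺] = 0.28 M.

0.28 M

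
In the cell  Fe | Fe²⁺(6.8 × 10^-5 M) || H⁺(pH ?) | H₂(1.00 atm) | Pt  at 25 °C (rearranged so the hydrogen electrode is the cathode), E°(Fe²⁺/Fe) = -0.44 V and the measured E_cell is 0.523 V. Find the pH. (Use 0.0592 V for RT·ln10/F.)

pH = 0.68

E°_cell = 0.44 V and n = 2.
log Q = n(E° − E)/0.0592 = 2×(0.44 − 0.523)/0.0592 = -2.804.
With Q = [Fe²⁺]·P(H₂) / [H⁺]^2, solving for [H⁺] gives log[H⁺] = -0.682, so pH = 0.68.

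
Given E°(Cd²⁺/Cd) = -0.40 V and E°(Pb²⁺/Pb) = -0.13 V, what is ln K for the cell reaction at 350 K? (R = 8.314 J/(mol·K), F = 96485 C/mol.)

E°_cell = -0.13 − (-0.40) = 0.27 V, with n = 2 electrons transferred.
At equilibrium E = 0, so the Nernst equation gives ln K = nFE°/RT = (2)(96485)(0.27)/((8.314)(350)) = 17.91.

ln K = 17.9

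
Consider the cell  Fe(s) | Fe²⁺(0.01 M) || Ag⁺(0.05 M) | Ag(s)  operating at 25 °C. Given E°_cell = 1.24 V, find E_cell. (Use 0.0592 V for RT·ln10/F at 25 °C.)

Balancing electrons gives n = 2; the reaction quotient is Q = [Fe²⁺]/[Ag⁺]^2 = 4.00.
At 25 °C, E = E° − (0.0592/n) log Q = 1.24 − (0.0592/2)(0.602) = 1.240 − 0.018 = 1.222 V.

1.22 V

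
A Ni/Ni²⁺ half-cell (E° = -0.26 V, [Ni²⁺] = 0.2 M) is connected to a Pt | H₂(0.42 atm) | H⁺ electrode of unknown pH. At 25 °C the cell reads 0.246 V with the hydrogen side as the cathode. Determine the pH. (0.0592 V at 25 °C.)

pH = 0.77

E°_cell = 0.26 V and n = 2.
log Q = n(E° − E)/0.0592 = 2×(0.26 − 0.246)/0.0592 = 0.473.
With Q = [Ni²⁺]·P(H₂) / [H⁺]^2, solving for [H⁺] gives log[H⁺] = -0.774, so pH = 0.77.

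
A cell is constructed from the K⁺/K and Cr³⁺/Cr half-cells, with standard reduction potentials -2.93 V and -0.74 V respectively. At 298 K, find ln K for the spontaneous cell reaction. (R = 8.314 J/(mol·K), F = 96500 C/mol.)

E°_cell = -0.74 − (-2.93) = 2.19 V, with n = 3 electrons transferred.
At equilibrium E = 0, so the Nernst equation gives ln K = nFE°/RT = (3)(96500)(2.19)/((8.314)(298)) = 255.90.

ln K = 255.9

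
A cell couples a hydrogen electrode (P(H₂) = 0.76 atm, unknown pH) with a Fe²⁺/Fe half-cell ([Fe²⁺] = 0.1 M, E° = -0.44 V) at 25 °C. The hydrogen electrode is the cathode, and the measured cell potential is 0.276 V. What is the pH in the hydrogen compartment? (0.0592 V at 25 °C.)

pH = 3.33

E°_cell = 0.44 V and n = 2.
log Q = n(E° − E)/0.0592 = 2×(0.44 − 0.276)/0.0592 = 5.541.
With Q = [Fe²⁺]·P(H₂) / [H⁺]^2, solving for [H⁺] gives log[H⁺] = -3.330, so pH = 3.33.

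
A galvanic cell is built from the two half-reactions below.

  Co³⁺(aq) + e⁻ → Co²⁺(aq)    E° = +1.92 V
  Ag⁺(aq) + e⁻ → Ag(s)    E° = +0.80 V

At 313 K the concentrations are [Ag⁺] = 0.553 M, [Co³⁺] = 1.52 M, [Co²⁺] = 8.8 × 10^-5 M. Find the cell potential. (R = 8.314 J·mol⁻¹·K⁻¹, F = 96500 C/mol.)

1.40 V

The Co³⁺/Co²⁺ couple has the higher reduction potential and acts as the cathode, so E°_cell = +1.92 − (+0.80) = 1.12 V.
Balancing electrons gives n = 1; the reaction quotient is Q = [Ag⁺]·[Co²⁺]/[Co³⁺] = 3.2 × 10^-5.
E = E° − (RT/nF) ln Q = 1.12 − (8.314×313)/(1×96500) × (-10.349) = 1.120 + 0.279 = 1.399 V.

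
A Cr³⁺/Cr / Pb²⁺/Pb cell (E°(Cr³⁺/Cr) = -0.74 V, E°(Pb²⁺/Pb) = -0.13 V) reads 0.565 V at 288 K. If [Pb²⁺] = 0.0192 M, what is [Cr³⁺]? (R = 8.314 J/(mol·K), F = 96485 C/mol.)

From the Nernst equation, ln Q = nF(E° − E)/RT = 6×96485×(0.61 − 0.565)/(8.314×288) = 10.880, so Q = 5.31 × 10^4.
With Q = [Cr³⁺]^2/[Pb²⁺]^3 and the known concentrations, [Cr³⁺]^2 in the numerator gives [Cr³⁺] = 0.61 M.

0.61 M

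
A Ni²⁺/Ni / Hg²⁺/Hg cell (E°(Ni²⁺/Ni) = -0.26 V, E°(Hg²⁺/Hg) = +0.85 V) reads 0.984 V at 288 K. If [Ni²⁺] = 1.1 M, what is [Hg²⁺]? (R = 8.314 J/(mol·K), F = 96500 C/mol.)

4.3 × 10^-5 M

From the Nernst equation, ln Q = nF(E° − E)/RT = 2×96500×(1.11 − 0.984)/(8.314×288) = 10.156, so Q = 2.57 × 10^4.
With Q = [Ni²⁺]/[Hg²⁺] and the known concentrations, [Hg²⁺] in the denominator gives [Hg²⁺] = 4.3 × 10^-5 M.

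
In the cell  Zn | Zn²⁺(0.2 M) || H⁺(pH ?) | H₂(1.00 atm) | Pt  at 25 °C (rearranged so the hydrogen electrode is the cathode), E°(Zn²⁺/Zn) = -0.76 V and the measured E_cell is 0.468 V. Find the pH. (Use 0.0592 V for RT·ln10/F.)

E°_cell = 0.76 V and n = 2.
log Q = n(E° − E)/0.0592 = 2×(0.76 − 0.468)/0.0592 = 9.865.
With Q = [Zn²⁺]·P(H₂) / [H⁺]^2, solving for [H⁺] gives log[H⁺] = -5.282, so pH = 5.28.

pH = 5.28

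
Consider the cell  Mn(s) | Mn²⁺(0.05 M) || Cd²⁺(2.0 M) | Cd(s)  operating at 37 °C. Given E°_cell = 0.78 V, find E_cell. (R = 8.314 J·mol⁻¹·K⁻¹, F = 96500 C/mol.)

0.829 V

Balancing electrons gives n = 2; the reaction quotient is Q = [Mn²⁺]/[Cd²⁺] = 0.0250.
E = E° − (RT/nF) ln Q = 0.78 − (8.314×310)/(2×96500) × (-3.689) = 0.780 + 0.049 = 0.829 V.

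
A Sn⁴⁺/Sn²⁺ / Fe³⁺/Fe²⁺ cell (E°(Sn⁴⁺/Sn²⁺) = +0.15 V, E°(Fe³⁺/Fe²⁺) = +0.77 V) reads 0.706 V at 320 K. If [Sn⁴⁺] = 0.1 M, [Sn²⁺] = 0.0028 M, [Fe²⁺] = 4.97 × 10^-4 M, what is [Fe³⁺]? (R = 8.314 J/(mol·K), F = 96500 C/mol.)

0.067 M

From the Nernst equation, ln Q = nF(E° − E)/RT = 2×96500×(0.62 − 0.706)/(8.314×320) = -6.239, so Q = 0.00195.
With Q = [Sn⁴⁺]·[Fe²⁺]^2/([Sn²⁺]·[Fe³⁺]^2) and the known concentrations, [Fe³⁺]^2 in the denominator gives [Fe³⁺] = 0.067 M.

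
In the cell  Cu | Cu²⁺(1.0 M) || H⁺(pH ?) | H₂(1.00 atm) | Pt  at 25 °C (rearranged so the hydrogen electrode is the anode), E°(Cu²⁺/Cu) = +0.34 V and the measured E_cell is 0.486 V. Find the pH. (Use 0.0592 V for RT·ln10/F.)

E°_cell = 0.34 V and n = 2.
log Q = n(E° − E)/0.0592 = 2×(0.34 − 0.486)/0.0592 = -4.932.
With Q = [H⁺]^2 / ([Cu²⁺]·P(H₂)), solving for [H⁺] gives log[H⁺] = -2.466, so pH = 2.47.

pH = 2.47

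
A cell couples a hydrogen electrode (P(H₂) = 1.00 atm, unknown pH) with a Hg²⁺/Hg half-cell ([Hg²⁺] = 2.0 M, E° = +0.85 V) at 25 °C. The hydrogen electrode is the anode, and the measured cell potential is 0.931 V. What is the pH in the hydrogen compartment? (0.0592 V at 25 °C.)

E°_cell = 0.85 V and n = 2.
log Q = n(E° − E)/0.0592 = 2×(0.85 − 0.931)/0.0592 = -2.736.
With Q = [H⁺]^2 / ([Hg²⁺]·P(H₂)), solving for [H⁺] gives log[H⁺] = -1.218, so pH = 1.22.

pH = 1.22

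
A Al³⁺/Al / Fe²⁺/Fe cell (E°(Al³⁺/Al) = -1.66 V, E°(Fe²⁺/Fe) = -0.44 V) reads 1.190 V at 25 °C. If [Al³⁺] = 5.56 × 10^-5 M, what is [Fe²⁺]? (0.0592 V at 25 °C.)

1.4 × 10^-4 M

From the Nernst equation, log Q = n(E° − E)/0.0592 = 6(1.22 − 1.190)/0.0592 = 3.041, so Q = 1100.
With Q = [Al³⁺]^2/[Fe²⁺]^3 and the known concentrations, [Fe²⁺]^3 in the denominator gives [Fe²⁺] = 1.4 × 10^-4 M.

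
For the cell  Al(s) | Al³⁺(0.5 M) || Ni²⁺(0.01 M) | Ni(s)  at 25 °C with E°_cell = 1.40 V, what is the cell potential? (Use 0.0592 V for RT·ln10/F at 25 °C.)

Balancing electrons gives n = 6; the reaction quotient is Q = [Al³⁺]^2/[Ni²⁺]^3 = 2.5 × 10^5.
At 25 °C, E = E° − (0.0592/n) log Q = 1.40 − (0.0592/6)(5.398) = 1.400 − 0.053 = 1.347 V.

1.35 V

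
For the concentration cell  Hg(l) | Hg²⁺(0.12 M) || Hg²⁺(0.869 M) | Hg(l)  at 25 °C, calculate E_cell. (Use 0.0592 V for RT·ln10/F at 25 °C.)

0.025 V

Both half-cells are Hg²⁺/Hg, so E°_cell = 0. The concentrated side is the cathode; the cell reaction moves Hg²⁺ from high to low concentration with n = 2.
Q = [Hg²⁺]_dilute/[Hg²⁺]_conc = 0.12/0.869 = 0.138.
E = 0 − (0.0592/2) log Q = −(0.0592/2)(-0.860) = 0.0255 V.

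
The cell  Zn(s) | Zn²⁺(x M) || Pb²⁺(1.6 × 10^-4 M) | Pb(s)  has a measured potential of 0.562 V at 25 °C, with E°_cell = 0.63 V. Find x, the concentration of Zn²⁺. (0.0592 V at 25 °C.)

0.032 M

From the Nernst equation, log Q = n(E° − E)/0.0592 = 2(0.63 − 0.562)/0.0592 = 2.297, so Q = 198.
With Q = [Zn²⁺]/[Pb²⁺] and the known concentrations, [Zn²⁺] in the numerator gives [Zn²⁺] = 0.032 M.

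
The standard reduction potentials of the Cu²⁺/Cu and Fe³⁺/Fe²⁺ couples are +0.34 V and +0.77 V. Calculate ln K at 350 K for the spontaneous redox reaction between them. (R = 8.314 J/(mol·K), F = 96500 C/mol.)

ln K = 28.5

E°_cell = +0.77 − (+0.34) = 0.43 V, with n = 2 electrons transferred.
At equilibrium E = 0, so the Nernst equation gives ln K = nFE°/RT = (2)(96500)(0.43)/((8.314)(350)) = 28.52.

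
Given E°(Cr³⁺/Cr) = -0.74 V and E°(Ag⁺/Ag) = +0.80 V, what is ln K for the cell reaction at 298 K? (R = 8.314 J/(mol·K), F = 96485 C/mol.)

E°_cell = +0.80 − (-0.74) = 1.54 V, with n = 3 electrons transferred.
At equilibrium E = 0, so the Nernst equation gives ln K = nFE°/RT = (3)(96485)(1.54)/((8.314)(298)) = 179.92.

ln K = 179.9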